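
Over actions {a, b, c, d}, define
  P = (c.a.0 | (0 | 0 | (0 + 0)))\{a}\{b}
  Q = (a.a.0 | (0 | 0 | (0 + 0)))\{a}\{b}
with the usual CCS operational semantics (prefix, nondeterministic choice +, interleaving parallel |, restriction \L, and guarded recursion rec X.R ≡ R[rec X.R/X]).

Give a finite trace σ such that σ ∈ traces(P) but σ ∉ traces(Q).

c

Reachable graph of P (2 states):
  m0 = (c.a.0 | (0 | 0 | (0 + 0)))\{a}\{b} ⊢ -c-> m1
  m1 = (a.0 | (0 | 0 | (0 + 0)))\{a}\{b} ⊢ deadlocked
Reachable graph of Q (1 states):
  n0 = (a.a.0 | (0 | 0 | (0 + 0)))\{a}\{b} ⊢ deadlocked
Run σ = ⟨c⟩ on P: start {m0}
  after c @ step 1: {m1}
  P completes σ.
Run σ = ⟨c⟩ on Q: start {n0}
  after c @ step 1: ∅  — Q cannot continue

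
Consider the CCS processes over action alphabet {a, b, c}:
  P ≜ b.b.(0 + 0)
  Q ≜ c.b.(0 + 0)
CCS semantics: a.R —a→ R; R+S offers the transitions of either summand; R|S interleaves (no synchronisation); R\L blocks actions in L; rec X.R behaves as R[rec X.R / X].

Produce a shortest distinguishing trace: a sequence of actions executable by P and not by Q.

P's transition system — 3 states:
  u0 = b.b.(0 + 0) | -b-> u1
  u1 = b.(0 + 0) | -b-> u2
  u2 = 0 + 0 | ∅
Q's transition system — 3 states:
  v0 = c.b.(0 + 0) | -c-> v1
  v1 = b.(0 + 0) | -b-> v2
  v2 = 0 + 0 | ∅
Trace ⟨b⟩ through P, begin at {u0}:
  after b @ step 1: {u1}
  — P admits the full trace.
Trace ⟨b⟩ through Q, begin at {v0}:
  after b @ step 1: ∅  — Q cannot continue

b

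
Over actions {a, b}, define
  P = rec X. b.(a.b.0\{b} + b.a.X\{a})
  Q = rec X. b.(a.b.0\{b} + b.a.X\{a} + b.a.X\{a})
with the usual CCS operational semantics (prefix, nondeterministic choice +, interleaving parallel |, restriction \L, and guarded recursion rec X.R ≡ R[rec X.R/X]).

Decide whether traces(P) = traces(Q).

YES

Reachable graph of P (8 states):
  u0 = rec X. b.(a.b.0\{b} + b.a.X\{a}) has moves —b→ u1
  u1 = a.b.0\{b} + b.a.(rec X. b.(a.b.0\{b} + b.a.X\{a}))\{a} has moves —a→ u2, —b→ u3
  u2 = b.0\{b} has moves —b→ u4
  u3 = a.(rec X. b.(a.b.0\{b} + b.a.X\{a}))\{a} has moves —a→ u5
  u4 = 0\{b} has moves stopped
  u5 = (rec X. b.(a.b.0\{b} + b.a.X\{a}))\{a} has moves —b→ u6
  u6 = (a.b.0\{b} + b.a.(rec X. b.(a.b.0\{b} + b.a.X\{a}))\{a})\{a} has moves —b→ u7
  u7 = (a.(rec X. b.(a.b.0\{b} + b.a.X\{a}))\{a})\{a} has moves stopped
Reachable graph of Q (8 states):
  v0 = rec X. b.(a.b.0\{b} + b.a.X\{a} + b.a.X\{a}) has moves —b→ v1
  v1 = a.b.0\{b} + b.a.(rec X. b.(a.b.0\{b} + b.a.X\{a} + b.a.X\{a}))\{a} + b.a.(rec X. b.(a.b.0\{b} + b.a.X\{a} + b.a.X\{a}))\{a} has moves —a→ v2, —b→ v3
  v2 = b.0\{b} has moves —b→ v4
  v3 = a.(rec X. b.(a.b.0\{b} + b.a.X\{a} + b.a.X\{a}))\{a} has moves —a→ v5
  v4 = 0\{b} has moves stopped
  v5 = (rec X. b.(a.b.0\{b} + b.a.X\{a} + b.a.X\{a}))\{a} has moves —b→ v6
  v6 = (a.b.0\{b} + b.a.(rec X. b.(a.b.0\{b} + b.a.X\{a} + b.a.X\{a}))\{a} + b.a.(rec X. b.(a.b.0\{b} + b.a.X\{a} + b.a.X\{a}))\{a})\{a} has moves —b→ v7
  v7 = (a.(rec X. b.(a.b.0\{b} + b.a.X\{a} + b.a.X\{a}))\{a})\{a} has moves stopped
Coarsest stable partition (strong bisimilarity classes):
  B0 = {u0, v0}
  B1 = {u1, v1}
  B2 = {u2, u6, v2, v6}
  B3 = {u4, u7, v4, v7}
  B4 = {u3, v3}
  B5 = {u5, v5}
u0 ∈ B0, v0 ∈ B0 → same block
Bisimilar ⇒ trace-equivalent.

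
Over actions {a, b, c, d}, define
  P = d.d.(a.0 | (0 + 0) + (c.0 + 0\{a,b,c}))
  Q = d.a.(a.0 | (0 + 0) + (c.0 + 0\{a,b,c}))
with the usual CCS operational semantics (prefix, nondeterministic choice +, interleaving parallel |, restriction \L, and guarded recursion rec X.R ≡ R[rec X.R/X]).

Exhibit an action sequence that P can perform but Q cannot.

P's transition system — 5 states:
  u0 = d.d.(a.0 | (0 + 0) + (c.0 + 0\{a,b,c})) ⊢ ··d··> u1
  u1 = d.(a.0 | (0 + 0) + (c.0 + 0\{a,b,c})) ⊢ ··d··> u2
  u2 = a.0 | (0 + 0) + (c.0 + 0\{a,b,c}) ⊢ ··a··> u3, ··c··> u4
  u3 = 0 | (0 + 0) ⊢ stopped
  u4 = 0 ⊢ stopped
Q's transition system — 5 states:
  v0 = d.a.(a.0 | (0 + 0) + (c.0 + 0\{a,b,c})) ⊢ ··d··> v1
  v1 = a.(a.0 | (0 + 0) + (c.0 + 0\{a,b,c})) ⊢ ··a··> v2
  v2 = a.0 | (0 + 0) + (c.0 + 0\{a,b,c}) ⊢ ··a··> v3, ··c··> v4
  v3 = 0 | (0 + 0) ⊢ stopped
  v4 = 0 ⊢ stopped
Run σ = ⟨dd⟩ on P: start {u0}
  step 1 (d): {u1}
  step 2 (d): {u2}
  P completes σ.
Run σ = ⟨dd⟩ on Q: start {v0}
  step 1 (d): {v1}
  step 2 (d): ∅  — Q cannot continue

dd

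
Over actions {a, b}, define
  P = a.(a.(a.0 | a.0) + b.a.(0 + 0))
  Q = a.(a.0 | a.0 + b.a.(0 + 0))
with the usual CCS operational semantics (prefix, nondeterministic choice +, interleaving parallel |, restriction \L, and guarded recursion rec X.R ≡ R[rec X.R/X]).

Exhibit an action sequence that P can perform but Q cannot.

aaaa

LTS(P): 8 reachable states
  p0 = a.(a.(a.0 | a.0) + b.a.(0 + 0)) → ··a··> p1
  p1 = a.(a.0 | a.0) + b.a.(0 + 0) → ··a··> p2, ··b··> p3
  p2 = a.0 | a.0 → ··a··> p4, ··a··> p5
  p3 = a.(0 + 0) → ··a··> p6
  p4 = 0 | a.0 → ··a··> p7
  p5 = a.0 | 0 → ··a··> p7
  p6 = 0 + 0 → stopped
  p7 = 0 | 0 → stopped
LTS(Q): 7 reachable states
  q0 = a.(a.0 | a.0 + b.a.(0 + 0)) → ··a··> q1
  q1 = a.0 | a.0 + b.a.(0 + 0) → ··a··> q2, ··a··> q3, ··b··> q4
  q2 = 0 | a.0 → ··a··> q5
  q3 = a.0 | 0 → ··a··> q5
  q4 = a.(0 + 0) → ··a··> q6
  q5 = 0 | 0 → stopped
  q6 = 0 + 0 → stopped
Executing aaaa from P (initial set {p0}):
  [1] a ⇒ {p1}
  [2] a ⇒ {p2}
  [3] a ⇒ {p4, p5}
  [4] a ⇒ {p7}
  ✓ P
Executing aaaa from Q (initial set {q0}):
  [1] a ⇒ {q1}
  [2] a ⇒ {q2, q3}
  [3] a ⇒ {q5}
  [4] a ⇒ ∅ (Q stuck)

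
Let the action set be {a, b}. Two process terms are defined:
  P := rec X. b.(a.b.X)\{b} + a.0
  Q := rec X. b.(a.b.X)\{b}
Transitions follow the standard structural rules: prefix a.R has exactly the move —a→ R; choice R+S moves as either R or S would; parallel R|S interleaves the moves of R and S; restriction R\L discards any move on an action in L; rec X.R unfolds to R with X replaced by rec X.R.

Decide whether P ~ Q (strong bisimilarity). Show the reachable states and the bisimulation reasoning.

P's transition system — 4 states:
  s0 = rec X. b.(a.b.X)\{b} + a.0 ⊢ =a=> s1, =b=> s2
  s1 = 0 ⊢ deadlocked
  s2 = (a.b.(rec X. b.(a.b.X)\{b} + a.0))\{b} ⊢ =a=> s3
  s3 = (b.(rec X. b.(a.b.X)\{b} + a.0))\{b} ⊢ deadlocked
Q's transition system — 3 states:
  t0 = rec X. b.(a.b.X)\{b} ⊢ =b=> t1
  t1 = (a.b.(rec X. b.(a.b.X)\{b}))\{b} ⊢ =a=> t2
  t2 = (b.(rec X. b.(a.b.X)\{b}))\{b} ⊢ deadlocked
Coarsest stable partition (strong bisimilarity classes):
  B0 = {s0}
  B1 = {s1, s3, t2}
  B2 = {s2, t1}
  B3 = {t0}
s0 ∈ B0, t0 ∈ B3 → different blocks

not bisimilar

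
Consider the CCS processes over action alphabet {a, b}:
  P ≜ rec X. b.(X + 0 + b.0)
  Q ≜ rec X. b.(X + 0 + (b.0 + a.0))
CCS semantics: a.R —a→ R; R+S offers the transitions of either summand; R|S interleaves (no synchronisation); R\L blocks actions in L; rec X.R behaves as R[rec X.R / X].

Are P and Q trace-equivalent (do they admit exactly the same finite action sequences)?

traces(P) ≠ traces(Q) — witness ⟨ba⟩

P's transition system — 3 states:
  s0 = rec X. b.(X + 0 + b.0) :: --b--▸ s1
  s1 = (rec X. b.(X + 0 + b.0)) + 0 + b.0 :: --b--▸ s1, --b--▸ s2
  s2 = 0 :: ∅
Q's transition system — 3 states:
  t0 = rec X. b.(X + 0 + (b.0 + a.0)) :: --b--▸ t1
  t1 = (rec X. b.(X + 0 + (b.0 + a.0))) + 0 + (b.0 + a.0) :: --a--▸ t2, --b--▸ t1, --b--▸ t2
  t2 = 0 :: ∅
Run σ = ⟨ba⟩ on Q: start {t0}
  step 1 (b): {t1}
  step 2 (a): {t2}
  ✓ Q
Run σ = ⟨ba⟩ on P: start {s0}
  step 1 (b): {s1}
  step 2 (a): ∅ (P stuck)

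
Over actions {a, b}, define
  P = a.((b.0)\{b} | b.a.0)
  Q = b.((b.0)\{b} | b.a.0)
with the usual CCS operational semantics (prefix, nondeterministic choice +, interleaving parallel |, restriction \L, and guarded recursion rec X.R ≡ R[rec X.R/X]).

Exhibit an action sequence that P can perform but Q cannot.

P's transition system — 4 states:
  s0 = a.((b.0)\{b} | b.a.0) :: -a-> s1
  s1 = (b.0)\{b} | b.a.0 :: -b-> s2
  s2 = (b.0)\{b} | a.0 :: -a-> s3
  s3 = (b.0)\{b} | 0 :: ∅
Q's transition system — 4 states:
  t0 = b.((b.0)\{b} | b.a.0) :: -b-> t1
  t1 = (b.0)\{b} | b.a.0 :: -b-> t2
  t2 = (b.0)\{b} | a.0 :: -a-> t3
  t3 = (b.0)\{b} | 0 :: ∅
Trace ⟨a⟩ through P, begin at {s0}:
  [1] a ⇒ {s1}
  ✓ P
Trace ⟨a⟩ through Q, begin at {t0}:
  [1] a ⇒ ∅  — Q cannot continue

a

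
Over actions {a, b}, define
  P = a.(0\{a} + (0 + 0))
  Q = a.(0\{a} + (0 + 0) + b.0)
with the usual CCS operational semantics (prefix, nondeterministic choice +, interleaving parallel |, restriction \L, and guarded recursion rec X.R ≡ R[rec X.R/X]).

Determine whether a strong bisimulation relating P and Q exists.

not bisimilar

Reachable graph of P (2 states):
  u0 = a.(0\{a} + (0 + 0)) | --a--▸ u1
  u1 = 0\{a} + (0 + 0) | stopped
Reachable graph of Q (3 states):
  v0 = a.(0\{a} + (0 + 0) + b.0) | --a--▸ v1
  v1 = 0\{a} + (0 + 0) + b.0 | --b--▸ v2
  v2 = 0 | stopped
Partition-refinement fixed point:
  B0 = {u0}
  B1 = {u1, v2}
  B2 = {v0}
  B3 = {v1}
u0 ∈ B0, v0 ∈ B2 → different blocks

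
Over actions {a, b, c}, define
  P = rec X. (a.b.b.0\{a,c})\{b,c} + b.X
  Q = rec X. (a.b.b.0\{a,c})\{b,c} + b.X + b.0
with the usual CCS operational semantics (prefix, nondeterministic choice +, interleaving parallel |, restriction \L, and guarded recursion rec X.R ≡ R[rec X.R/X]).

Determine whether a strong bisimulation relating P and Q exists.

LTS(P): 2 reachable states
  p0 = rec X. (a.b.b.0\{a,c})\{b,c} + b.X :: -a-> p1, -b-> p0
  p1 = (b.b.0\{a,c})\{b,c} :: stopped
LTS(Q): 3 reachable states
  q0 = rec X. (a.b.b.0\{a,c})\{b,c} + b.X + b.0 :: -a-> q1, -b-> q0, -b-> q2
  q1 = (b.b.0\{a,c})\{b,c} :: stopped
  q2 = 0 :: stopped
Partition-refinement fixed point:
  B0 = {p0}
  B1 = {p1, q1, q2}
  B2 = {q0}
p0 ∈ B0, q0 ∈ B2 → different blocks

NO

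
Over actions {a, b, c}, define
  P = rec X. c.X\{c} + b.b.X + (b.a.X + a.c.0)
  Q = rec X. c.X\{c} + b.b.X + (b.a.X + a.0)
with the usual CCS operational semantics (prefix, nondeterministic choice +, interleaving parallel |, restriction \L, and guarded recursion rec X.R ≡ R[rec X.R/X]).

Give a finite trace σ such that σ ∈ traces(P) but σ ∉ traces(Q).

ac

Reachable graph of P (9 states):
  s0 = rec X. c.X\{c} + b.b.X + (b.a.X + a.c.0) ⊢ —a→ s1, —b→ s2, —b→ s3, —c→ s4
  s1 = c.0 ⊢ —c→ s5
  s2 = a.(rec X. c.X\{c} + b.b.X + (b.a.X + a.c.0)) ⊢ —a→ s0
  s3 = b.(rec X. c.X\{c} + b.b.X + (b.a.X + a.c.0)) ⊢ —b→ s0
  s4 = (rec X. c.X\{c} + b.b.X + (b.a.X + a.c.0))\{c} ⊢ —a→ s6, —b→ s7, —b→ s8
  s5 = 0 ⊢ ∅
  s6 = (c.0)\{c} ⊢ ∅
  s7 = (a.(rec X. c.X\{c} + b.b.X + (b.a.X + a.c.0)))\{c} ⊢ —a→ s4
  s8 = (b.(rec X. c.X\{c} + b.b.X + (b.a.X + a.c.0)))\{c} ⊢ —b→ s4
Reachable graph of Q (8 states):
  t0 = rec X. c.X\{c} + b.b.X + (b.a.X + a.0) ⊢ —a→ t1, —b→ t2, —b→ t3, —c→ t4
  t1 = 0 ⊢ ∅
  t2 = a.(rec X. c.X\{c} + b.b.X + (b.a.X + a.0)) ⊢ —a→ t0
  t3 = b.(rec X. c.X\{c} + b.b.X + (b.a.X + a.0)) ⊢ —b→ t0
  t4 = (rec X. c.X\{c} + b.b.X + (b.a.X + a.0))\{c} ⊢ —a→ t5, —b→ t6, —b→ t7
  t5 = 0\{c} ⊢ ∅
  t6 = (a.(rec X. c.X\{c} + b.b.X + (b.a.X + a.0)))\{c} ⊢ —a→ t4
  t7 = (b.(rec X. c.X\{c} + b.b.X + (b.a.X + a.0)))\{c} ⊢ —b→ t4
Trace ⟨ac⟩ through P, begin at {s0}:
  step 1 (a): {s1}
  step 2 (c): {s5}
  — P admits the full trace.
Trace ⟨ac⟩ through Q, begin at {t0}:
  step 1 (a): {t1}
  step 2 (c): ∅ (Q stuck)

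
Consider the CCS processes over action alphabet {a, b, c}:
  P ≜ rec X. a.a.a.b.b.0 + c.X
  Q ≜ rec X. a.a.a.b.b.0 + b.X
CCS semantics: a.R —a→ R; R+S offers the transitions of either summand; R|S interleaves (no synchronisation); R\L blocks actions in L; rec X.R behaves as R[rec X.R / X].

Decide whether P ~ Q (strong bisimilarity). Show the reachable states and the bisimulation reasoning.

NO

P's transition system — 6 states:
  u0 = rec X. a.a.a.b.b.0 + c.X → =a=> u1, =c=> u0
  u1 = a.a.b.b.0 → =a=> u2
  u2 = a.b.b.0 → =a=> u3
  u3 = b.b.0 → =b=> u4
  u4 = b.0 → =b=> u5
  u5 = 0 → ·
Q's transition system — 6 states:
  v0 = rec X. a.a.a.b.b.0 + b.X → =a=> v1, =b=> v0
  v1 = a.a.b.b.0 → =a=> v2
  v2 = a.b.b.0 → =a=> v3
  v3 = b.b.0 → =b=> v4
  v4 = b.0 → =b=> v5
  v5 = 0 → ·
Partition-refinement fixed point:
  B0 = {u0}
  B1 = {u1, v1}
  B2 = {u2, v2}
  B3 = {u3, v3}
  B4 = {u4, v4}
  B5 = {u5, v5}
  B6 = {v0}
u0 ∈ B0, v0 ∈ B6 → different blocks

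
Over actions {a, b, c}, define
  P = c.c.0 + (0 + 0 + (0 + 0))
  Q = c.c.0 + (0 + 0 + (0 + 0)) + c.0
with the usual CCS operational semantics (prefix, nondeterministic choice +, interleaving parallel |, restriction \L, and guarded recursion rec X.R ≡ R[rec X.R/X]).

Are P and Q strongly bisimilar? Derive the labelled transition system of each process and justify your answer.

P's transition system — 3 states:
  s0 = c.c.0 + (0 + 0 + (0 + 0)) :: -c-> s1
  s1 = c.0 :: -c-> s2
  s2 = 0 :: (no moves)
Q's transition system — 3 states:
  t0 = c.c.0 + (0 + 0 + (0 + 0)) + c.0 :: -c-> t1, -c-> t2
  t1 = 0 :: (no moves)
  t2 = c.0 :: -c-> t1
Bisimilarity quotient blocks:
  B0 = {s0}
  B1 = {s1, t2}
  B2 = {s2, t1}
  B3 = {t0}
s0 ∈ B0, t0 ∈ B3 → different blocks

not bisimilar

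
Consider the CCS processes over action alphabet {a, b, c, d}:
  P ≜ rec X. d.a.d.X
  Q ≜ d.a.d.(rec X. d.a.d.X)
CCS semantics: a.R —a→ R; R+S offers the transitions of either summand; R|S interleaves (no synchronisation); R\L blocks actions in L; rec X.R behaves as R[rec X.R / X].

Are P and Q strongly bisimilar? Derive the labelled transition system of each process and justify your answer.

YES

LTS(P): 3 reachable states
  s0 = rec X. d.a.d.X ⊢ —d→ s1
  s1 = a.d.(rec X. d.a.d.X) ⊢ —a→ s2
  s2 = d.(rec X. d.a.d.X) ⊢ —d→ s0
LTS(Q): 4 reachable states
  t0 = d.a.d.(rec X. d.a.d.X) ⊢ —d→ t1
  t1 = a.d.(rec X. d.a.d.X) ⊢ —a→ t2
  t2 = d.(rec X. d.a.d.X) ⊢ —d→ t3
  t3 = rec X. d.a.d.X ⊢ —d→ t1
Bisimilarity quotient blocks:
  B0 = {s0, t0, t3}
  B1 = {s1, t1}
  B2 = {s2, t2}
s0 ∈ B0, t0 ∈ B0 → same block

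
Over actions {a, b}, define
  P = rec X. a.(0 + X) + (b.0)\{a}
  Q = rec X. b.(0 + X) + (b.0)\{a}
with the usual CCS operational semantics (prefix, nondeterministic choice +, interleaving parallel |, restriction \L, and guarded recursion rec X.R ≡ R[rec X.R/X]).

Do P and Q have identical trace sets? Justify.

NO — witness ⟨a⟩

LTS(P): 3 reachable states
  u0 = rec X. a.(0 + X) + (b.0)\{a} | —a→ u1, —b→ u2
  u1 = 0 + (rec X. a.(0 + X) + (b.0)\{a}) | —a→ u1, —b→ u2
  u2 = 0\{a} | ·
LTS(Q): 3 reachable states
  v0 = rec X. b.(0 + X) + (b.0)\{a} | —b→ v1, —b→ v2
  v1 = 0 + (rec X. b.(0 + X) + (b.0)\{a}) | —b→ v1, —b→ v2
  v2 = 0\{a} | ·
Executing a from P (initial set {u0}):
  step 1 (a): {u1}
  P completes σ.
Executing a from Q (initial set {v0}):
  step 1 (a): ∅  — Q cannot continue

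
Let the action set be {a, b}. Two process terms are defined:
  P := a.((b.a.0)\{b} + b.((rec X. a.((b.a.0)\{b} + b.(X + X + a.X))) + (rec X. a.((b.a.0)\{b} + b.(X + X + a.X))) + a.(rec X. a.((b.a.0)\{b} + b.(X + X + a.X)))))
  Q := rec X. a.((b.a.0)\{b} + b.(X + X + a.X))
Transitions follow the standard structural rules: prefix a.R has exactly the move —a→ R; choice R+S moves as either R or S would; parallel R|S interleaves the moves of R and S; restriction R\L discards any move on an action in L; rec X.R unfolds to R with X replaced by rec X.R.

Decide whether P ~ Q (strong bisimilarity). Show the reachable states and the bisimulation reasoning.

P's transition system — 4 states:
  s0 = a.((b.a.0)\{b} + b.((rec X. a.((b.a.0)\{b} + b.(X + X + a.X))) + (rec X. a.((b.a.0)\{b} + b.(X + X + a.X))) + a.(rec X. a.((b.a.0)\{b} + b.(X + X + a.X))))) → =a=> s1
  s1 = (b.a.0)\{b} + b.((rec X. a.((b.a.0)\{b} + b.(X + X + a.X))) + (rec X. a.((b.a.0)\{b} + b.(X + X + a.X))) + a.(rec X. a.((b.a.0)\{b} + b.(X + X + a.X)))) → =b=> s2
  s2 = (rec X. a.((b.a.0)\{b} + b.(X + X + a.X))) + (rec X. a.((b.a.0)\{b} + b.(X + X + a.X))) + a.(rec X. a.((b.a.0)\{b} + b.(X + X + a.X))) → =a=> s1, =a=> s3
  s3 = rec X. a.((b.a.0)\{b} + b.(X + X + a.X)) → =a=> s1
Q's transition system — 3 states:
  t0 = rec X. a.((b.a.0)\{b} + b.(X + X + a.X)) → =a=> t1
  t1 = (b.a.0)\{b} + b.((rec X. a.((b.a.0)\{b} + b.(X + X + a.X))) + (rec X. a.((b.a.0)\{b} + b.(X + X + a.X))) + a.(rec X. a.((b.a.0)\{b} + b.(X + X + a.X)))) → =b=> t2
  t2 = (rec X. a.((b.a.0)\{b} + b.(X + X + a.X))) + (rec X. a.((b.a.0)\{b} + b.(X + X + a.X))) + a.(rec X. a.((b.a.0)\{b} + b.(X + X + a.X))) → =a=> t0, =a=> t1
Partition-refinement fixed point:
  B0 = {s0, s3, t0}
  B1 = {s1, t1}
  B2 = {s2, t2}
s0 ∈ B0, t0 ∈ B0 → same block

P ~ Q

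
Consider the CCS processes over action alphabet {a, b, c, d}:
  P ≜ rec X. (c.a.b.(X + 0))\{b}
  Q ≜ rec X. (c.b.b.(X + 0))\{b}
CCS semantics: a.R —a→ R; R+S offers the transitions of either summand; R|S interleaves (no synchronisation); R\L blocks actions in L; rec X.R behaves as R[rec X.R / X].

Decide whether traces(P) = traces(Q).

P's transition system — 3 states:
  m0 = rec X. (c.a.b.(X + 0))\{b} :: --c--▸ m1
  m1 = (a.b.((rec X. (c.a.b.(X + 0))\{b}) + 0))\{b} :: --a--▸ m2
  m2 = (b.((rec X. (c.a.b.(X + 0))\{b}) + 0))\{b} :: deadlocked
Q's transition system — 2 states:
  n0 = rec X. (c.b.b.(X + 0))\{b} :: --c--▸ n1
  n1 = (b.b.((rec X. (c.b.b.(X + 0))\{b}) + 0))\{b} :: deadlocked
Executing ca from P (initial set {m0}):
  after c @ step 1: {m1}
  after a @ step 2: {m2}
  ✓ P
Executing ca from Q (initial set {n0}):
  after c @ step 1: {n1}
  after a @ step 2: ∅ (Q stuck)

NO — witness ⟨ca⟩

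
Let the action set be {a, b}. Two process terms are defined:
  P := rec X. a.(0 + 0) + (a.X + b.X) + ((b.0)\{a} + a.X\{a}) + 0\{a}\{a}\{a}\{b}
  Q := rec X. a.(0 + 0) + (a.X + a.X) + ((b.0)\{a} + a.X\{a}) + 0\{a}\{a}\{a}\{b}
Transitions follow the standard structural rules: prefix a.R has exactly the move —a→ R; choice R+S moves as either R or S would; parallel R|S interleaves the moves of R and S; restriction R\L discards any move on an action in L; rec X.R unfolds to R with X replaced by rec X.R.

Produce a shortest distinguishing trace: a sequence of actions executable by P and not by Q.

Reachable graph of P (5 states):
  u0 = rec X. a.(0 + 0) + (a.X + b.X) + ((b.0)\{a} + a.X\{a}) + 0\{a}\{a}\{a}\{b} | ··a··> u0, ··a··> u1, ··a··> u2, ··b··> u0, ··b··> u3
  u1 = (rec X. a.(0 + 0) + (a.X + b.X) + ((b.0)\{a} + a.X\{a}) + 0\{a}\{a}\{a}\{b})\{a} | ··b··> u1, ··b··> u4
  u2 = 0 + 0 | (no moves)
  u3 = 0\{a} | (no moves)
  u4 = 0\{a}\{a} | (no moves)
Reachable graph of Q (5 states):
  v0 = rec X. a.(0 + 0) + (a.X + a.X) + ((b.0)\{a} + a.X\{a}) + 0\{a}\{a}\{a}\{b} | ··a··> v0, ··a··> v1, ··a··> v2, ··b··> v3
  v1 = (rec X. a.(0 + 0) + (a.X + a.X) + ((b.0)\{a} + a.X\{a}) + 0\{a}\{a}\{a}\{b})\{a} | ··b··> v4
  v2 = 0 + 0 | (no moves)
  v3 = 0\{a} | (no moves)
  v4 = 0\{a}\{a} | (no moves)
Trace ⟨ba⟩ through P, begin at {u0}:
  after b @ step 1: {u0, u3}
  after a @ step 2: {u0, u1, u2}
  — P admits the full trace.
Trace ⟨ba⟩ through Q, begin at {v0}:
  after b @ step 1: {v3}
  after a @ step 2: ∅  — Q cannot continue

ba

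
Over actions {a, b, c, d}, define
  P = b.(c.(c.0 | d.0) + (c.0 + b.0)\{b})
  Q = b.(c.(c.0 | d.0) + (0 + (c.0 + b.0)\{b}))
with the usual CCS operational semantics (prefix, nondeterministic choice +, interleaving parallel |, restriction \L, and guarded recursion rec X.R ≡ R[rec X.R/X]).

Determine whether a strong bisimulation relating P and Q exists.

LTS(P): 7 reachable states
  s0 = b.(c.(c.0 | d.0) + (c.0 + b.0)\{b}) has moves -b-> s1
  s1 = c.(c.0 | d.0) + (c.0 + b.0)\{b} has moves -c-> s2, -c-> s3
  s2 = 0\{b} has moves ∅
  s3 = c.0 | d.0 has moves -c-> s4, -d-> s5
  s4 = 0 | d.0 has moves -d-> s6
  s5 = c.0 | 0 has moves -c-> s6
  s6 = 0 | 0 has moves ∅
LTS(Q): 7 reachable states
  t0 = b.(c.(c.0 | d.0) + (0 + (c.0 + b.0)\{b})) has moves -b-> t1
  t1 = c.(c.0 | d.0) + (0 + (c.0 + b.0)\{b}) has moves -c-> t2, -c-> t3
  t2 = 0\{b} has moves ∅
  t3 = c.0 | d.0 has moves -c-> t4, -d-> t5
  t4 = 0 | d.0 has moves -d-> t6
  t5 = c.0 | 0 has moves -c-> t6
  t6 = 0 | 0 has moves ∅
Bisimilarity quotient blocks:
  B0 = {s0, t0}
  B1 = {s1, t1}
  B2 = {s2, s6, t2, t6}
  B3 = {s3, t3}
  B4 = {s5, t5}
  B5 = {s4, t4}
s0 ∈ B0, t0 ∈ B0 → same block

YES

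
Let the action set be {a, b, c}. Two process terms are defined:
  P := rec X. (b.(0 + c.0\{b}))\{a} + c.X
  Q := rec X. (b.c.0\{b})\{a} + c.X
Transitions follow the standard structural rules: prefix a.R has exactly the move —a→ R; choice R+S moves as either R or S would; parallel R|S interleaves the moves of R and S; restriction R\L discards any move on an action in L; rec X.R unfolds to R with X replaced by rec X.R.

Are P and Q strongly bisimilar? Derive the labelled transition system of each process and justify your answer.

bisimilar

P's transition system — 3 states:
  p0 = rec X. (b.(0 + c.0\{b}))\{a} + c.X has moves —b→ p1, —c→ p0
  p1 = (0 + c.0\{b})\{a} has moves —c→ p2
  p2 = 0\{b}\{a} has moves (no moves)
Q's transition system — 3 states:
  q0 = rec X. (b.c.0\{b})\{a} + c.X has moves —b→ q1, —c→ q0
  q1 = (c.0\{b})\{a} has moves —c→ q2
  q2 = 0\{b}\{a} has moves (no moves)
Partition-refinement fixed point:
  B0 = {p0, q0}
  B1 = {p1, q1}
  B2 = {p2, q2}
p0 ∈ B0, q0 ∈ B0 → same block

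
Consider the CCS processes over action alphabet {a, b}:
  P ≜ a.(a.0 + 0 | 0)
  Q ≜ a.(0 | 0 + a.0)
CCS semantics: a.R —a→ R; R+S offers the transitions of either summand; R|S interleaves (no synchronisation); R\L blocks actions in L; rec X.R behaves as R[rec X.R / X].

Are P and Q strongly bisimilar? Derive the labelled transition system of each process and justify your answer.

Reachable graph of P (3 states):
  p0 = a.(a.0 + 0 | 0) → -a-> p1
  p1 = a.0 + 0 | 0 → -a-> p2
  p2 = 0 → (no moves)
Reachable graph of Q (3 states):
  q0 = a.(0 | 0 + a.0) → -a-> q1
  q1 = 0 | 0 + a.0 → -a-> q2
  q2 = 0 → (no moves)
Partition-refinement fixed point:
  B0 = {p0, q0}
  B1 = {p1, q1}
  B2 = {p2, q2}
p0 ∈ B0, q0 ∈ B0 → same block

bisimilar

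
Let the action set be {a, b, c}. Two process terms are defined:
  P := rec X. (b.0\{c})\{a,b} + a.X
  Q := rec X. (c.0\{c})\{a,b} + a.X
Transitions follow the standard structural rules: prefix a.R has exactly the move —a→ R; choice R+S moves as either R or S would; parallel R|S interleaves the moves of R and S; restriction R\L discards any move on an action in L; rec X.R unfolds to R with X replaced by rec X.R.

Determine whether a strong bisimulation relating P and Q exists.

P ≁ Q

Reachable graph of P (1 states):
  m0 = rec X. (b.0\{c})\{a,b} + a.X → =a=> m0
Reachable graph of Q (2 states):
  n0 = rec X. (c.0\{c})\{a,b} + a.X → =a=> n0, =c=> n1
  n1 = 0\{c}\{a,b} → ∅
Partition-refinement fixed point:
  B0 = {m0}
  B1 = {n0}
  B2 = {n1}
m0 ∈ B0, n0 ∈ B1 → different blocks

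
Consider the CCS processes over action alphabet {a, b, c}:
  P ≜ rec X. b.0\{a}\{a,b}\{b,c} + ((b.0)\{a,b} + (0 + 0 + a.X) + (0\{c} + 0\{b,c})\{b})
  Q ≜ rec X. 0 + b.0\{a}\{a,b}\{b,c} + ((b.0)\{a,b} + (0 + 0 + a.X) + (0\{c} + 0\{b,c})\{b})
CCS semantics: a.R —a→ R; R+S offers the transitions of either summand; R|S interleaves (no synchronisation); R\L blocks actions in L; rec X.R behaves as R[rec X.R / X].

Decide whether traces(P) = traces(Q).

trace-equivalent

LTS(P): 2 reachable states
  p0 = rec X. b.0\{a}\{a,b}\{b,c} + ((b.0)\{a,b} + (0 + 0 + a.X) + (0\{c} + 0\{b,c})\{b}) :: -a-> p0, -b-> p1
  p1 = 0\{a}\{a,b}\{b,c} :: ∅
LTS(Q): 2 reachable states
  q0 = rec X. 0 + b.0\{a}\{a,b}\{b,c} + ((b.0)\{a,b} + (0 + 0 + a.X) + (0\{c} + 0\{b,c})\{b}) :: -a-> q0, -b-> q1
  q1 = 0\{a}\{a,b}\{b,c} :: ∅
Bisimilarity quotient blocks:
  B0 = {p0, q0}
  B1 = {p1, q1}
p0 ∈ B0, q0 ∈ B0 → same block
Bisimilar ⇒ trace-equivalent.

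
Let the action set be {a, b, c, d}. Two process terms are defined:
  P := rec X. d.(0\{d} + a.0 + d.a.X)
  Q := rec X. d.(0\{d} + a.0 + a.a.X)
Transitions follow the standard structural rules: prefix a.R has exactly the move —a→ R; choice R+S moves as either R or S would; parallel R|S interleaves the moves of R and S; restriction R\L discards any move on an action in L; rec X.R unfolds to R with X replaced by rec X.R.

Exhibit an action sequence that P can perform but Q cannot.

LTS(P): 4 reachable states
  m0 = rec X. d.(0\{d} + a.0 + d.a.X) | =d=> m1
  m1 = 0\{d} + a.0 + d.a.(rec X. d.(0\{d} + a.0 + d.a.X)) | =a=> m2, =d=> m3
  m2 = 0 | ∅
  m3 = a.(rec X. d.(0\{d} + a.0 + d.a.X)) | =a=> m0
LTS(Q): 4 reachable states
  n0 = rec X. d.(0\{d} + a.0 + a.a.X) | =d=> n1
  n1 = 0\{d} + a.0 + a.a.(rec X. d.(0\{d} + a.0 + a.a.X)) | =a=> n2, =a=> n3
  n2 = 0 | ∅
  n3 = a.(rec X. d.(0\{d} + a.0 + a.a.X)) | =a=> n0
Executing dd from P (initial set {m0}):
  after d @ step 1: {m1}
  after d @ step 2: {m3}
  — P admits the full trace.
Executing dd from Q (initial set {n0}):
  after d @ step 1: {n1}
  after d @ step 2: ∅  — Q cannot continue

dd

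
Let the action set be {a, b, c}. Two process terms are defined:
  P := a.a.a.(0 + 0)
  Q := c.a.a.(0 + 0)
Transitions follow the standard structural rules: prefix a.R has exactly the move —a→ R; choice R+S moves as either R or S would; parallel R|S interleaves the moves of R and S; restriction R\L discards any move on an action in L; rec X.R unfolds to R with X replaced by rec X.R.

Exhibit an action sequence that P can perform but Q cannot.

a

LTS(P): 4 reachable states
  s0 = a.a.a.(0 + 0) | ··a··> s1
  s1 = a.a.(0 + 0) | ··a··> s2
  s2 = a.(0 + 0) | ··a··> s3
  s3 = 0 + 0 | (no moves)
LTS(Q): 4 reachable states
  t0 = c.a.a.(0 + 0) | ··c··> t1
  t1 = a.a.(0 + 0) | ··a··> t2
  t2 = a.(0 + 0) | ··a··> t3
  t3 = 0 + 0 | (no moves)
Run σ = ⟨a⟩ on P: start {s0}
  [1] a ⇒ {s1}
  ✓ P
Run σ = ⟨a⟩ on Q: start {t0}
  [1] a ⇒ ∅  — Q cannot continue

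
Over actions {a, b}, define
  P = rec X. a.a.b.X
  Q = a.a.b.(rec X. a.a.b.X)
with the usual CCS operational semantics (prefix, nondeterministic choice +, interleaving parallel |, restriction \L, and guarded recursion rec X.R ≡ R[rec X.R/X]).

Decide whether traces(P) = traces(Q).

traces(P) = traces(Q)

Reachable graph of P (3 states):
  s0 = rec X. a.a.b.X | -a-> s1
  s1 = a.b.(rec X. a.a.b.X) | -a-> s2
  s2 = b.(rec X. a.a.b.X) | -b-> s0
Reachable graph of Q (4 states):
  t0 = a.a.b.(rec X. a.a.b.X) | -a-> t1
  t1 = a.b.(rec X. a.a.b.X) | -a-> t2
  t2 = b.(rec X. a.a.b.X) | -b-> t3
  t3 = rec X. a.a.b.X | -a-> t1
Bisimilarity quotient blocks:
  B0 = {s0, t0, t3}
  B1 = {s1, t1}
  B2 = {s2, t2}
s0 ∈ B0, t0 ∈ B0 → same block
Bisimilar ⇒ trace-equivalent.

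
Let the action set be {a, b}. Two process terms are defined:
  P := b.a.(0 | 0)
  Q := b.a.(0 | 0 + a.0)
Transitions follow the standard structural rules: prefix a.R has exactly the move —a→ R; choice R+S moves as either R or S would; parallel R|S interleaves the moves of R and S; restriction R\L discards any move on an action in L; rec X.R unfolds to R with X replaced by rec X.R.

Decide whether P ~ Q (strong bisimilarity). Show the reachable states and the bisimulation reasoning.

LTS(P): 3 reachable states
  s0 = b.a.(0 | 0) ⊢ —b→ s1
  s1 = a.(0 | 0) ⊢ —a→ s2
  s2 = 0 | 0 ⊢ ·
LTS(Q): 4 reachable states
  t0 = b.a.(0 | 0 + a.0) ⊢ —b→ t1
  t1 = a.(0 | 0 + a.0) ⊢ —a→ t2
  t2 = 0 | 0 + a.0 ⊢ —a→ t3
  t3 = 0 ⊢ ·
Partition-refinement fixed point:
  B0 = {s0}
  B1 = {s1, t2}
  B2 = {s2, t3}
  B3 = {t0}
  B4 = {t1}
s0 ∈ B0, t0 ∈ B3 → different blocks

P ≁ Q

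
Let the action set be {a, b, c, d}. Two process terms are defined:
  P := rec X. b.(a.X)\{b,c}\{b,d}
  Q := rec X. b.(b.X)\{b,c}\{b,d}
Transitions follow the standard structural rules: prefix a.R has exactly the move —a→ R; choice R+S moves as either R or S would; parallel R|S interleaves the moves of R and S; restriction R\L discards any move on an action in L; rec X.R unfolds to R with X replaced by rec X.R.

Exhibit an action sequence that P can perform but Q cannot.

P's transition system — 3 states:
  m0 = rec X. b.(a.X)\{b,c}\{b,d} | -b-> m1
  m1 = (a.(rec X. b.(a.X)\{b,c}\{b,d}))\{b,c}\{b,d} | -a-> m2
  m2 = (rec X. b.(a.X)\{b,c}\{b,d})\{b,c}\{b,d} | ·
Q's transition system — 2 states:
  n0 = rec X. b.(b.X)\{b,c}\{b,d} | -b-> n1
  n1 = (b.(rec X. b.(b.X)\{b,c}\{b,d}))\{b,c}\{b,d} | ·
Executing ba from P (initial set {m0}):
  step 1 (b): {m1}
  step 2 (a): {m2}
  P completes σ.
Executing ba from Q (initial set {n0}):
  step 1 (b): {n1}
  step 2 (a): no successor for Q

ba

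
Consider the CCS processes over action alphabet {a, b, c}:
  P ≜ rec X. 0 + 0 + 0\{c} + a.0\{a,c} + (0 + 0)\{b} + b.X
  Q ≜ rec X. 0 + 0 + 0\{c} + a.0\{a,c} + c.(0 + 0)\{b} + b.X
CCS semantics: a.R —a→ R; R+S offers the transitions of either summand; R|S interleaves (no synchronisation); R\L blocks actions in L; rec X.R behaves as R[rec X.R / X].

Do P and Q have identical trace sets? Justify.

traces(P) ≠ traces(Q) — witness ⟨c⟩

LTS(P): 2 reachable states
  m0 = rec X. 0 + 0 + 0\{c} + a.0\{a,c} + (0 + 0)\{b} + b.X has moves ··a··> m1, ··b··> m0
  m1 = 0\{a,c} has moves deadlocked
LTS(Q): 3 reachable states
  n0 = rec X. 0 + 0 + 0\{c} + a.0\{a,c} + c.(0 + 0)\{b} + b.X has moves ··a··> n1, ··b··> n0, ··c··> n2
  n1 = 0\{a,c} has moves deadlocked
  n2 = (0 + 0)\{b} has moves deadlocked
Executing c from Q (initial set {n0}):
  [1] c ⇒ {n2}
  ✓ Q
Executing c from P (initial set {m0}):
  [1] c ⇒ ∅  — P cannot continue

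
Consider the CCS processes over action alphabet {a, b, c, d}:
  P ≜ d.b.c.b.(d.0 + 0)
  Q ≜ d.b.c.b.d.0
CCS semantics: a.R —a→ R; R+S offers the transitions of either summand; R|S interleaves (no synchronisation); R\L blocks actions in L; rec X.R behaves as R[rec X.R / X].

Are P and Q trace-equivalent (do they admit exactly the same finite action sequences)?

P's transition system — 6 states:
  u0 = d.b.c.b.(d.0 + 0) → -d-> u1
  u1 = b.c.b.(d.0 + 0) → -b-> u2
  u2 = c.b.(d.0 + 0) → -c-> u3
  u3 = b.(d.0 + 0) → -b-> u4
  u4 = d.0 + 0 → -d-> u5
  u5 = 0 → ·
Q's transition system — 6 states:
  v0 = d.b.c.b.d.0 → -d-> v1
  v1 = b.c.b.d.0 → -b-> v2
  v2 = c.b.d.0 → -c-> v3
  v3 = b.d.0 → -b-> v4
  v4 = d.0 → -d-> v5
  v5 = 0 → ·
Coarsest stable partition (strong bisimilarity classes):
  B0 = {u0, v0}
  B1 = {u1, v1}
  B2 = {u2, v2}
  B3 = {u3, v3}
  B4 = {u4, v4}
  B5 = {u5, v5}
u0 ∈ B0, v0 ∈ B0 → same block
Bisimilar ⇒ trace-equivalent.

YES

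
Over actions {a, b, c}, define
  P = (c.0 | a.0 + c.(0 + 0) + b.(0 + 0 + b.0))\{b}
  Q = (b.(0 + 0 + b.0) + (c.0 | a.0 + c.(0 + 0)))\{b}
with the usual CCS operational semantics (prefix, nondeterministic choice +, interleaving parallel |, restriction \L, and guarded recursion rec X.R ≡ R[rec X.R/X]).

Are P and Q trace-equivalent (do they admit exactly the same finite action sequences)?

P's transition system — 5 states:
  s0 = (c.0 | a.0 + c.(0 + 0) + b.(0 + 0 + b.0))\{b} has moves =a=> s1, =c=> s2, =c=> s3
  s1 = (c.0 | 0)\{b} has moves =c=> s4
  s2 = (0 + 0)\{b} has moves stopped
  s3 = (0 | a.0)\{b} has moves =a=> s4
  s4 = (0 | 0)\{b} has moves stopped
Q's transition system — 5 states:
  t0 = (b.(0 + 0 + b.0) + (c.0 | a.0 + c.(0 + 0)))\{b} has moves =a=> t1, =c=> t2, =c=> t3
  t1 = (c.0 | 0)\{b} has moves =c=> t4
  t2 = (0 + 0)\{b} has moves stopped
  t3 = (0 | a.0)\{b} has moves =a=> t4
  t4 = (0 | 0)\{b} has moves stopped
Coarsest stable partition (strong bisimilarity classes):
  B0 = {s0, t0}
  B1 = {s2, s4, t2, t4}
  B2 = {s1, t1}
  B3 = {s3, t3}
s0 ∈ B0, t0 ∈ B0 → same block
Bisimilar ⇒ trace-equivalent.

traces(P) = traces(Q)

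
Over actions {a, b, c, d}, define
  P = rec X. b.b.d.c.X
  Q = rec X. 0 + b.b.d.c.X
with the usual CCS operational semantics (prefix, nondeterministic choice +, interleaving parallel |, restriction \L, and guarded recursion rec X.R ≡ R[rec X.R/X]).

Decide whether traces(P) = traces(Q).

trace-equivalent

Reachable graph of P (4 states):
  u0 = rec X. b.b.d.c.X | ··b··> u1
  u1 = b.d.c.(rec X. b.b.d.c.X) | ··b··> u2
  u2 = d.c.(rec X. b.b.d.c.X) | ··d··> u3
  u3 = c.(rec X. b.b.d.c.X) | ··c··> u0
Reachable graph of Q (4 states):
  v0 = rec X. 0 + b.b.d.c.X | ··b··> v1
  v1 = b.d.c.(rec X. 0 + b.b.d.c.X) | ··b··> v2
  v2 = d.c.(rec X. 0 + b.b.d.c.X) | ··d··> v3
  v3 = c.(rec X. 0 + b.b.d.c.X) | ··c··> v0
Coarsest stable partition (strong bisimilarity classes):
  B0 = {u0, v0}
  B1 = {u1, v1}
  B2 = {u2, v2}
  B3 = {u3, v3}
u0 ∈ B0, v0 ∈ B0 → same block
Bisimilar ⇒ trace-equivalent.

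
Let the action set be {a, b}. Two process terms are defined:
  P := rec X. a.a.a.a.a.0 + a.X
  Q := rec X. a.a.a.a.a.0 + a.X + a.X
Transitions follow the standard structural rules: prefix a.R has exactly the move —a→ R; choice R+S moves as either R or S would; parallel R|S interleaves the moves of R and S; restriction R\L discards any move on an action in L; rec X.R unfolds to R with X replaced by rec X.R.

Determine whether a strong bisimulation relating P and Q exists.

bisimilar

Reachable graph of P (6 states):
  u0 = rec X. a.a.a.a.a.0 + a.X | --a--▸ u0, --a--▸ u1
  u1 = a.a.a.a.0 | --a--▸ u2
  u2 = a.a.a.0 | --a--▸ u3
  u3 = a.a.0 | --a--▸ u4
  u4 = a.0 | --a--▸ u5
  u5 = 0 | ·
Reachable graph of Q (6 states):
  v0 = rec X. a.a.a.a.a.0 + a.X + a.X | --a--▸ v0, --a--▸ v1
  v1 = a.a.a.a.0 | --a--▸ v2
  v2 = a.a.a.0 | --a--▸ v3
  v3 = a.a.0 | --a--▸ v4
  v4 = a.0 | --a--▸ v5
  v5 = 0 | ·
Coarsest stable partition (strong bisimilarity classes):
  B0 = {u0, v0}
  B1 = {u1, v1}
  B2 = {u2, v2}
  B3 = {u3, v3}
  B4 = {u4, v4}
  B5 = {u5, v5}
u0 ∈ B0, v0 ∈ B0 → same block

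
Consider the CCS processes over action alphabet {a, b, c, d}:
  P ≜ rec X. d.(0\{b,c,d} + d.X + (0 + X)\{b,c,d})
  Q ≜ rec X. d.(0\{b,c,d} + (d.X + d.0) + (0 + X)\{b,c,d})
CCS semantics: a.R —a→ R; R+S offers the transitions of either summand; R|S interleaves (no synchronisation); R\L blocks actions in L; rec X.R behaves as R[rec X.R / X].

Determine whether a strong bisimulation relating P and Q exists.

LTS(P): 2 reachable states
  u0 = rec X. d.(0\{b,c,d} + d.X + (0 + X)\{b,c,d}) :: =d=> u1
  u1 = 0\{b,c,d} + d.(rec X. d.(0\{b,c,d} + d.X + (0 + X)\{b,c,d})) + (0 + (rec X. d.(0\{b,c,d} + d.X + (0 + X)\{b,c,d})))\{b,c,d} :: =d=> u0
LTS(Q): 3 reachable states
  v0 = rec X. d.(0\{b,c,d} + (d.X + d.0) + (0 + X)\{b,c,d}) :: =d=> v1
  v1 = 0\{b,c,d} + (d.(rec X. d.(0\{b,c,d} + (d.X + d.0) + (0 + X)\{b,c,d})) + d.0) + (0 + (rec X. d.(0\{b,c,d} + (d.X + d.0) + (0 + X)\{b,c,d})))\{b,c,d} :: =d=> v0, =d=> v2
  v2 = 0 :: ∅
Bisimilarity quotient blocks:
  B0 = {u0, u1}
  B1 = {v0}
  B2 = {v1}
  B3 = {v2}
u0 ∈ B0, v0 ∈ B1 → different blocks

NO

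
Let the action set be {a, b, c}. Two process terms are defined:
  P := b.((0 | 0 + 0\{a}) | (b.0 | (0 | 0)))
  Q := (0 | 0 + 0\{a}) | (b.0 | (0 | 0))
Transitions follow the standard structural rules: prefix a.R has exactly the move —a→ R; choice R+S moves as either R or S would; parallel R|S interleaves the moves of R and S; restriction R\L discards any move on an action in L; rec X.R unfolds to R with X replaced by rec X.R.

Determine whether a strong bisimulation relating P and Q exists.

Reachable graph of P (3 states):
  m0 = b.((0 | 0 + 0\{a}) | (b.0 | (0 | 0))) → =b=> m1
  m1 = (0 | 0 + 0\{a}) | (b.0 | (0 | 0)) → =b=> m2
  m2 = (0 | 0 + 0\{a}) | (0 | (0 | 0)) → ·
Reachable graph of Q (2 states):
  n0 = (0 | 0 + 0\{a}) | (b.0 | (0 | 0)) → =b=> n1
  n1 = (0 | 0 + 0\{a}) | (0 | (0 | 0)) → ·
Partition-refinement fixed point:
  B0 = {m0}
  B1 = {m1, n0}
  B2 = {m2, n1}
m0 ∈ B0, n0 ∈ B1 → different blocks

P ≁ Q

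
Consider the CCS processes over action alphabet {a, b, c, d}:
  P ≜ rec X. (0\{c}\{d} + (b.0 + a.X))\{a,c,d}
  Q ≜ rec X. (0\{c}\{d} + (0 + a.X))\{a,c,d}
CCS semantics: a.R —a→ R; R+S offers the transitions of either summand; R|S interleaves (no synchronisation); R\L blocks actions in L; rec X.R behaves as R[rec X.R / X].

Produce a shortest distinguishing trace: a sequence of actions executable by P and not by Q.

LTS(P): 2 reachable states
  u0 = rec X. (0\{c}\{d} + (b.0 + a.X))\{a,c,d} ⊢ --b--▸ u1
  u1 = 0\{a,c,d} ⊢ (no moves)
LTS(Q): 1 reachable states
  v0 = rec X. (0\{c}\{d} + (0 + a.X))\{a,c,d} ⊢ (no moves)
Executing b from P (initial set {u0}):
  after b @ step 1: {u1}
  ✓ P
Executing b from Q (initial set {v0}):
  after b @ step 1: ∅ (Q stuck)

b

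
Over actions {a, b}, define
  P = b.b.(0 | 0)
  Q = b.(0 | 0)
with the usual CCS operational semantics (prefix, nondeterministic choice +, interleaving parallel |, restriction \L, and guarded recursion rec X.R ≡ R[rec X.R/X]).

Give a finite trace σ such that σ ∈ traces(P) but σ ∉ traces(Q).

P's transition system — 3 states:
  s0 = b.b.(0 | 0) → -b-> s1
  s1 = b.(0 | 0) → -b-> s2
  s2 = 0 | 0 → deadlocked
Q's transition system — 2 states:
  t0 = b.(0 | 0) → -b-> t1
  t1 = 0 | 0 → deadlocked
Executing bb from P (initial set {s0}):
  [1] b ⇒ {s1}
  [2] b ⇒ {s2}
  — P admits the full trace.
Executing bb from Q (initial set {t0}):
  [1] b ⇒ {t1}
  [2] b ⇒ no successor for Q

bb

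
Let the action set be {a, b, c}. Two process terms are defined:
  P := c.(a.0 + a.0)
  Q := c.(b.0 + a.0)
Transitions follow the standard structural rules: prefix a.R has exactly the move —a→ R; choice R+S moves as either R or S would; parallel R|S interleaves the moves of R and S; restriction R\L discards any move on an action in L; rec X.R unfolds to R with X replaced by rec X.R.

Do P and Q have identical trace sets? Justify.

P's transition system — 3 states:
  u0 = c.(a.0 + a.0) ⊢ --c--▸ u1
  u1 = a.0 + a.0 ⊢ --a--▸ u2
  u2 = 0 ⊢ deadlocked
Q's transition system — 3 states:
  v0 = c.(b.0 + a.0) ⊢ --c--▸ v1
  v1 = b.0 + a.0 ⊢ --a--▸ v2, --b--▸ v2
  v2 = 0 ⊢ deadlocked
Run σ = ⟨cb⟩ on Q: start {v0}
  after c @ step 1: {v1}
  after b @ step 2: {v2}
  — Q admits the full trace.
Run σ = ⟨cb⟩ on P: start {u0}
  after c @ step 1: {u1}
  after b @ step 2: ∅  — P cannot continue

traces(P) ≠ traces(Q) — witness ⟨cb⟩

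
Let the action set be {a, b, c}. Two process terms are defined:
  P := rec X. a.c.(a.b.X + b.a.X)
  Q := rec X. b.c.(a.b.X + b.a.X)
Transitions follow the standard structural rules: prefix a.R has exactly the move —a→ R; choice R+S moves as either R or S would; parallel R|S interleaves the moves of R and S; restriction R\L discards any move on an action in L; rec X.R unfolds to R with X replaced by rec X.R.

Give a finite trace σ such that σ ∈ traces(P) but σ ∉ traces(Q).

P's transition system — 5 states:
  p0 = rec X. a.c.(a.b.X + b.a.X) :: ··a··> p1
  p1 = c.(a.b.(rec X. a.c.(a.b.X + b.a.X)) + b.a.(rec X. a.c.(a.b.X + b.a.X))) :: ··c··> p2
  p2 = a.b.(rec X. a.c.(a.b.X + b.a.X)) + b.a.(rec X. a.c.(a.b.X + b.a.X)) :: ··a··> p3, ··b··> p4
  p3 = b.(rec X. a.c.(a.b.X + b.a.X)) :: ··b··> p0
  p4 = a.(rec X. a.c.(a.b.X + b.a.X)) :: ··a··> p0
Q's transition system — 5 states:
  q0 = rec X. b.c.(a.b.X + b.a.X) :: ··b··> q1
  q1 = c.(a.b.(rec X. b.c.(a.b.X + b.a.X)) + b.a.(rec X. b.c.(a.b.X + b.a.X))) :: ··c··> q2
  q2 = a.b.(rec X. b.c.(a.b.X + b.a.X)) + b.a.(rec X. b.c.(a.b.X + b.a.X)) :: ··a··> q3, ··b··> q4
  q3 = b.(rec X. b.c.(a.b.X + b.a.X)) :: ··b··> q0
  q4 = a.(rec X. b.c.(a.b.X + b.a.X)) :: ··a··> q0
Trace ⟨a⟩ through P, begin at {p0}:
  [1] a ⇒ {p1}
  — P admits the full trace.
Trace ⟨a⟩ through Q, begin at {q0}:
  [1] a ⇒ ∅ (Q stuck)

a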